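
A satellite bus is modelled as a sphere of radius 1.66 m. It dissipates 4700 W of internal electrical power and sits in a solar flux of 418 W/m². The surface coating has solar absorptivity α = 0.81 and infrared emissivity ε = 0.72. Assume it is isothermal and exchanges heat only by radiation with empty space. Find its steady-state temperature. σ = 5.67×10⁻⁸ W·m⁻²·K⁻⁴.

T ≈ 271 K

At steady state, absorbed solar power + internal power = radiated power.
Absorbed: α·S·A_cross = 0.81·418·8.657 = 2931 W (cross-section πr²).
Total input = 2931 + 4700 = 7631 W.
Radiated: εσ·A_surf·T⁴ with A_surf = 4πr² = 34.63 m².
T⁴ = 7631/(0.72·5.67×10⁻⁸·34.63) = 5.398×10⁹ K⁴.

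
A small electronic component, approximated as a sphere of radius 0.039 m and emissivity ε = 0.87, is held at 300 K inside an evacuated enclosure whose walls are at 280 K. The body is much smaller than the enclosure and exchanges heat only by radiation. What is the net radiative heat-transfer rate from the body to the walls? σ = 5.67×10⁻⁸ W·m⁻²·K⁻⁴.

For a small grey body in a large enclosure: P_net = εσA(T_body⁴ − T_wall⁴).
A = 4πr² = 0.01911 m²; T_body⁴ − T_wall⁴ = 8.100×10⁹ − 6.147×10⁹ = 1.953×10⁹ K⁴.
|P_net| = 0.87·5.67×10⁻⁸·0.01911·1.953×10⁹.

P_net ≈ 1.84 W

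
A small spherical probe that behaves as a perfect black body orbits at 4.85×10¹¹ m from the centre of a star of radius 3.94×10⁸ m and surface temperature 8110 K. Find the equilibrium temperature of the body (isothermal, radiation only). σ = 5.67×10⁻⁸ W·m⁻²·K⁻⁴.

T ≈ 163 K

The star's surface emits σT_*⁴; at distance d the flux is S = σT_*⁴(R_*/d)².
S = 5.67×10⁻⁸·(8110)⁴·(3.94×10⁸/4.85×10¹¹)² = 161.9 W/m².
For an isothermal sphere T⁴ = (1−a)S/(4σ) = 7.137×10⁸ K⁴.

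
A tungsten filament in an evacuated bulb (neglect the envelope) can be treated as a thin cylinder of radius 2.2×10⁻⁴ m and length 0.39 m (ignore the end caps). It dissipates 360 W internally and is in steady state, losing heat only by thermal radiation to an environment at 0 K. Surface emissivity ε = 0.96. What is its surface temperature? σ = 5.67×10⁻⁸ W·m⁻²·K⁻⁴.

Steady state: internal power = radiated power, P = εσA T⁴.
Radiating area A = 2πrL = 5.391×10⁻⁴ m².
T⁴ = P/(εσA) = 360/(0.96·5.67×10⁻⁸·5.391×10⁻⁴) = 1.227×10¹³ K⁴.
T = (1.227×10¹³)^(1/4).

T ≈ 1870 K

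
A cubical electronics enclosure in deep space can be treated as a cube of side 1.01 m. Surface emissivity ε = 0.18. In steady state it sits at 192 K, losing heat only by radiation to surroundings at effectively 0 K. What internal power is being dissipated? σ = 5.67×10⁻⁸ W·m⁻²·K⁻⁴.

P ≈ 84.9 W

Steady state: P = εσA T⁴.
A = 6L² = 6.121 m²; T⁴ = (192)⁴ = 1.359×10⁹ K⁴.
P = 0.18 × 5.67×10⁻⁸ × 6.121 × 1.359×10⁹.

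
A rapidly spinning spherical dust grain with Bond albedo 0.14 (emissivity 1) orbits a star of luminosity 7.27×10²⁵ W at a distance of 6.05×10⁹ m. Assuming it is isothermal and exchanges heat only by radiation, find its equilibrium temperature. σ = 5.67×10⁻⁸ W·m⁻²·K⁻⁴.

First find the stellar flux at distance d: S = L/(4πd²) = 7.27×10²⁵/(4π·(6.05×10⁹)²) = 1.581×10⁵ W/m².
For an isothermal sphere, absorbed (1−a)S·πr² = emitted σ·4πr²·T⁴, so T⁴ = (1−a)S/(4σ).
T⁴ = 0.860·1.581×10⁵/(4·5.67×10⁻⁸) = 5.993×10¹¹ K⁴.

T ≈ 880 K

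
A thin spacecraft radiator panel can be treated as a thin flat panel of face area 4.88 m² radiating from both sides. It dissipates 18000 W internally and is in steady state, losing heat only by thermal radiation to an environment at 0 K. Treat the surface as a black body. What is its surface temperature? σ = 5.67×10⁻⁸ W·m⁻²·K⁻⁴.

T ≈ 425 K

Steady state: internal power = radiated power, P = εσA T⁴.
Radiating area A = 2·4.88 = 9.760 m².
T⁴ = P/(εσA) = 18000/(1.0·5.67×10⁻⁸·9.760) = 3.253×10¹⁰ K⁴.
T = (3.253×10¹⁰)^(1/4).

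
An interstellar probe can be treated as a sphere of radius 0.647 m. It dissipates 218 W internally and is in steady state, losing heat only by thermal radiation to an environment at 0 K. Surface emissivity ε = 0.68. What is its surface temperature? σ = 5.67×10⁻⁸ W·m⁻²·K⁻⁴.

Steady state: internal power = radiated power, P = εσA T⁴.
Radiating area A = 4πr² = 5.260 m².
T⁴ = P/(εσA) = 218/(0.68·5.67×10⁻⁸·5.260) = 1.075×10⁹ K⁴.
T = (1.075×10⁹)^(1/4).

T ≈ 181 K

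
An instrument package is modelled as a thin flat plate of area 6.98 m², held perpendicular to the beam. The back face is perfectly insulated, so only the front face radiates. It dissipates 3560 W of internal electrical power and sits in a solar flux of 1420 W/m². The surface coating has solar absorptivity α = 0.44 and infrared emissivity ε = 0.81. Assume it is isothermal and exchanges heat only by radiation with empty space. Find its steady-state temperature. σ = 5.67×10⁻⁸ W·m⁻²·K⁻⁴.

T ≈ 396 K

At steady state, absorbed solar power + internal power = radiated power.
Absorbed: α·S·A_cross = 0.44·1420·6.980 = 4361 W (cross-section A).
Total input = 4361 + 3560 = 7921 W.
Radiated: εσ·A_surf·T⁴ with A_surf = A = 6.980 m².
T⁴ = 7921/(0.81·5.67×10⁻⁸·6.980) = 2.471×10¹⁰ K⁴.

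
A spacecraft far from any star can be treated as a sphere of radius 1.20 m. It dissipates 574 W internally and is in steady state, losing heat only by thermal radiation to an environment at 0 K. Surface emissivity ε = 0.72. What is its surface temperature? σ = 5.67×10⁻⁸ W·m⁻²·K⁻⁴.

Steady state: internal power = radiated power, P = εσA T⁴.
Radiating area A = 4πr² = 18.10 m².
T⁴ = P/(εσA) = 574/(0.72·5.67×10⁻⁸·18.10) = 7.770×10⁸ K⁴.
T = (7.770×10⁸)^(1/4).

T ≈ 167 K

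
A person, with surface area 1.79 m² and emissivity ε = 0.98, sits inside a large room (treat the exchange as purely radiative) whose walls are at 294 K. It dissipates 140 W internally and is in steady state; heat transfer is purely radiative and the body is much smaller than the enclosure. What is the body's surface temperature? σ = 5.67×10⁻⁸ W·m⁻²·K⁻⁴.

T ≈ 307 K

For a small grey body in a large enclosure, net radiated power = εσA(T⁴ − T_w⁴).
Steady state: P = εσA(T⁴ − T_w⁴) with A = 1.79 m².
T⁴ = P/(εσA) + T_w⁴ = 140/(0.98·5.67×10⁻⁸·1.790) + (294)⁴
    = 1.408×10⁹ + 7.471×10⁹ = 8.879×10⁹ K⁴.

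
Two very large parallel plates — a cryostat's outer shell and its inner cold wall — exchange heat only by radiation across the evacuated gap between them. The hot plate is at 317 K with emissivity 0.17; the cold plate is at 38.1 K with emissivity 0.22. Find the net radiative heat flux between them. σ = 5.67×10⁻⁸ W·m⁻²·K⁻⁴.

q ≈ 60.7 W/m²

For two infinite grey parallel plates, q = σ(T₁⁴ − T₂⁴)/(1/ε₁ + 1/ε₂ − 1).
T₁⁴ − T₂⁴ = 1.010×10¹⁰ − 2.107×10⁶ = 1.010×10¹⁰ K⁴.
1/ε₁ + 1/ε₂ − 1 = 5.882 + 4.545 − 1 = 9.428.
q = 5.67×10⁻⁸ × 1.010×10¹⁰ / 9.428.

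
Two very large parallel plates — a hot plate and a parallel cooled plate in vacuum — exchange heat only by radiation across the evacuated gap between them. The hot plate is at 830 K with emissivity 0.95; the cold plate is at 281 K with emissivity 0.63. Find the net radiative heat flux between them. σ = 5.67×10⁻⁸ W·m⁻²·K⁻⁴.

q ≈ 16200 W/m²

For two infinite grey parallel plates, q = σ(T₁⁴ − T₂⁴)/(1/ε₁ + 1/ε₂ − 1).
T₁⁴ − T₂⁴ = 4.746×10¹¹ − 6.235×10⁹ = 4.683×10¹¹ K⁴.
1/ε₁ + 1/ε₂ − 1 = 1.053 + 1.587 − 1 = 1.640.
q = 5.67×10⁻⁸ × 4.683×10¹¹ / 1.640.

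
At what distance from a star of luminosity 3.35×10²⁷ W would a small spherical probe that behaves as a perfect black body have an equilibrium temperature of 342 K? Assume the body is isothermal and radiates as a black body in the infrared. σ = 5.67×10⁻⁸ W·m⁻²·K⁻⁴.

For an isothermal black-emitting sphere, (1−a)S·πr² = σ·4πr²·T⁴ ⇒ S = 4σT⁴/(1−a).
S = 4·5.67×10⁻⁸·(342)⁴/1.00 = 3103 W/m².
Flux falls as S = L/(4πd²), so d = √(L/(4πS)) = √(3.35×10²⁷/(4π·3103)).

d ≈ 2.93×10¹¹ m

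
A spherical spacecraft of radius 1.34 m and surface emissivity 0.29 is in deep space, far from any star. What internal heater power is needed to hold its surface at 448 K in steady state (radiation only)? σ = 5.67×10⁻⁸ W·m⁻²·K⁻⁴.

P = εσ·4πr²·T⁴.
4πr² = 22.56 m²; T⁴ = 4.028×10¹⁰ K⁴.
P = 0.29·5.67×10⁻⁸·22.56·4.028×10¹⁰.

P ≈ 14900 W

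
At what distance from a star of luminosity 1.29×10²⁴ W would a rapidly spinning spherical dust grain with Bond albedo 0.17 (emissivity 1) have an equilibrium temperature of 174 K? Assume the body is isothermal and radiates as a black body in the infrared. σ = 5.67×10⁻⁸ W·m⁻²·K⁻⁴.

d ≈ 2.02×10¹⁰ m

For an isothermal black-emitting sphere, (1−a)S·πr² = σ·4πr²·T⁴ ⇒ S = 4σT⁴/(1−a).
S = 4·5.67×10⁻⁸·(174)⁴/0.830 = 250.5 W/m².
Flux falls as S = L/(4πd²), so d = √(L/(4πS)) = √(1.29×10²⁴/(4π·250.5)).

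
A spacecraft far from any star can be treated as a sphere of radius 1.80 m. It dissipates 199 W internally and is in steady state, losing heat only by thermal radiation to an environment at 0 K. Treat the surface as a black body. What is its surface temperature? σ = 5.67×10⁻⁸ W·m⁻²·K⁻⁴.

T ≈ 96.4 K

Steady state: internal power = radiated power, P = εσA T⁴.
Radiating area A = 4πr² = 40.72 m².
T⁴ = P/(εσA) = 199/(1.0·5.67×10⁻⁸·40.72) = 8.620×10⁷ K⁴.
T = (8.620×10⁷)^(1/4).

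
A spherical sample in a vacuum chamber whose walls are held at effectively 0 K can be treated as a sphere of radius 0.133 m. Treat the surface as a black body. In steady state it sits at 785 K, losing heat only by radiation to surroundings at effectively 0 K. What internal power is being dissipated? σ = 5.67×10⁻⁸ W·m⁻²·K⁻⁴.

Steady state: P = εσA T⁴.
A = 4πr² = 0.2223 m²; T⁴ = (785)⁴ = 3.797×10¹¹ K⁴.
P = 1.0 × 5.67×10⁻⁸ × 0.2223 × 3.797×10¹¹.

P ≈ 4790 W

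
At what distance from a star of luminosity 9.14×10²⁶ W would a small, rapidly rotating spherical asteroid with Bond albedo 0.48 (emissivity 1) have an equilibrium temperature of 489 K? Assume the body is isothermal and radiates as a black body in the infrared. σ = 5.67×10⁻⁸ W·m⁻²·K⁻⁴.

d ≈ 5.40×10¹⁰ m

For an isothermal black-emitting sphere, (1−a)S·πr² = σ·4πr²·T⁴ ⇒ S = 4σT⁴/(1−a).
S = 4·5.67×10⁻⁸·(489)⁴/0.520 = 24940 W/m².
Flux falls as S = L/(4πd²), so d = √(L/(4πS)) = √(9.14×10²⁶/(4π·24940)).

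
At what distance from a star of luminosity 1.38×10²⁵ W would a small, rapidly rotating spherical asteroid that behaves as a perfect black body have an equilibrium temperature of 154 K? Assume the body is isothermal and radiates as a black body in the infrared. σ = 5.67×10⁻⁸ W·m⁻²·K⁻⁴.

For an isothermal black-emitting sphere, (1−a)S·πr² = σ·4πr²·T⁴ ⇒ S = 4σT⁴/(1−a).
S = 4·5.67×10⁻⁸·(154)⁴/1.00 = 127.6 W/m².
Flux falls as S = L/(4πd²), so d = √(L/(4πS)) = √(1.38×10²⁵/(4π·127.6)).

d ≈ 9.28×10¹⁰ m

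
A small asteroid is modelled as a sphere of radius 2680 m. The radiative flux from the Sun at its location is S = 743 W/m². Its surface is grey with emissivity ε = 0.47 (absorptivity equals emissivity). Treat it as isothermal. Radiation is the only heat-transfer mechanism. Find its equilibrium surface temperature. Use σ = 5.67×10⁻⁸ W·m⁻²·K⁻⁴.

T ≈ 239 K

At equilibrium, absorbed power = emitted power.
Absorbing cross-section = πr² = 2.256×10⁷ m²; emitting surface = 4πr² = 9.026×10⁷ m² (ratio 4).
εS·A_cross = εσ·A_surf·T⁴  ⇒  T⁴ = S/(4σ)   (ε cancels).
T⁴ = 743/(4·5.67×10⁻⁸) = 3.276×10⁹ K⁴.
T = (3.276×10⁹)^(1/4).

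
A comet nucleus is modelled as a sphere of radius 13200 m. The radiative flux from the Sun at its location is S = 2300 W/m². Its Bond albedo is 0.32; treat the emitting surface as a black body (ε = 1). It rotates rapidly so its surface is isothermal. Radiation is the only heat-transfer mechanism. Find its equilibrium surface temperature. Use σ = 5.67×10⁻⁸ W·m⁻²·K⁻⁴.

T ≈ 288 K

At equilibrium, absorbed power = emitted power.
Absorbing cross-section = πr² = 5.474×10⁸ m²; emitting surface = 4πr² = 2.190×10⁹ m² (ratio 4).
(1−a)S·A_cross = εσ·A_surf·T⁴  ⇒  T⁴ = (1−a)S/(4σ).
T⁴ = 0.680·2300/(4·5.67×10⁻⁸) = 6.896×10⁹ K⁴.
T = (6.896×10⁹)^(1/4).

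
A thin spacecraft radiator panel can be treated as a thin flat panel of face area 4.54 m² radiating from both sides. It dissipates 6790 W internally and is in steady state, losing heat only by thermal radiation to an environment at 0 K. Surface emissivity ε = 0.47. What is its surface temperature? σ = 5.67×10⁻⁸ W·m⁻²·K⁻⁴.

Steady state: internal power = radiated power, P = εσA T⁴.
Radiating area A = 2·4.54 = 9.080 m².
T⁴ = P/(εσA) = 6790/(0.47·5.67×10⁻⁸·9.080) = 2.806×10¹⁰ K⁴.
T = (2.806×10¹⁰)^(1/4).

T ≈ 409 K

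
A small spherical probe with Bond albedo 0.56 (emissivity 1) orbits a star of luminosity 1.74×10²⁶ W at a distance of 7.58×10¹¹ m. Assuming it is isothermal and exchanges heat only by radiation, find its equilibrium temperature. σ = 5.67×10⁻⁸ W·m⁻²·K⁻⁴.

First find the stellar flux at distance d: S = L/(4πd²) = 1.74×10²⁶/(4π·(7.58×10¹¹)²) = 24.10 W/m².
For an isothermal sphere, absorbed (1−a)S·πr² = emitted σ·4πr²·T⁴, so T⁴ = (1−a)S/(4σ).
T⁴ = 0.440·24.10/(4·5.67×10⁻⁸) = 4.675×10⁷ K⁴.

T ≈ 82.7 K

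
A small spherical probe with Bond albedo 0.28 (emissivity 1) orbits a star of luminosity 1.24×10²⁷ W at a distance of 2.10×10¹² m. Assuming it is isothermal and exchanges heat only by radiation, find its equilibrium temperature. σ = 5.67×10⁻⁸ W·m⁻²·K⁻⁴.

First find the stellar flux at distance d: S = L/(4πd²) = 1.24×10²⁷/(4π·(2.10×10¹²)²) = 22.38 W/m².
For an isothermal sphere, absorbed (1−a)S·πr² = emitted σ·4πr²·T⁴, so T⁴ = (1−a)S/(4σ).
T⁴ = 0.720·22.38/(4·5.67×10⁻⁸) = 7.103×10⁷ K⁴.

T ≈ 91.8 K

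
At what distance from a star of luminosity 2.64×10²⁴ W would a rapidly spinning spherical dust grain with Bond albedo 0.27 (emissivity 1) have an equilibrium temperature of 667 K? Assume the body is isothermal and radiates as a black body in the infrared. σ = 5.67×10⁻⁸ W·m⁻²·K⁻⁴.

For an isothermal black-emitting sphere, (1−a)S·πr² = σ·4πr²·T⁴ ⇒ S = 4σT⁴/(1−a).
S = 4·5.67×10⁻⁸·(667)⁴/0.730 = 61490 W/m².
Flux falls as S = L/(4πd²), so d = √(L/(4πS)) = √(2.64×10²⁴/(4π·61490)).

d ≈ 1.85×10⁹ m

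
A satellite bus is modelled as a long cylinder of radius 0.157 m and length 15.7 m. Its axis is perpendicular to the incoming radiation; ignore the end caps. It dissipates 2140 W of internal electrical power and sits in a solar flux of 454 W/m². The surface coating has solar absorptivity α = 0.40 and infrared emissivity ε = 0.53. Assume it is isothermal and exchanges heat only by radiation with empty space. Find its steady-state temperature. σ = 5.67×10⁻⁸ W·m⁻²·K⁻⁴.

T ≈ 284 K

At steady state, absorbed solar power + internal power = radiated power.
Absorbed: α·S·A_cross = 0.40·454·4.930 = 895.3 W (cross-section 2rL).
Total input = 895.3 + 2140 = 3035 W.
Radiated: εσ·A_surf·T⁴ with A_surf = 2πrL = 15.49 m².
T⁴ = 3035/(0.53·5.67×10⁻⁸·15.49) = 6.522×10⁹ K⁴.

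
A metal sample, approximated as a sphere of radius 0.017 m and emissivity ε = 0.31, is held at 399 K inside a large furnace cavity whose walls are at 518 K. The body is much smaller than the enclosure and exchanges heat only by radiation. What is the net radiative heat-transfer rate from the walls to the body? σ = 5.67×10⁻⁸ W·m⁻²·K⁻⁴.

For a small grey body in a large enclosure: P_net = εσA(T_body⁴ − T_wall⁴).
A = 4πr² = 0.003632 m²; T_body⁴ − T_wall⁴ = 2.534×10¹⁰ − 7.200×10¹⁰ = -4.665×10¹⁰ K⁴.
|P_net| = 0.31·5.67×10⁻⁸·0.003632·4.665×10¹⁰.

P_net ≈ 2.98 W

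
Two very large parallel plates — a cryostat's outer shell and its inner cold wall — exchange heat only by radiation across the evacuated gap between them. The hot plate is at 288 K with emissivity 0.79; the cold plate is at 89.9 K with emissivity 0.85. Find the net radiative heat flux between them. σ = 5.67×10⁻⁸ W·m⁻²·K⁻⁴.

q ≈ 268 W/m²

For two infinite grey parallel plates, q = σ(T₁⁴ − T₂⁴)/(1/ε₁ + 1/ε₂ − 1).
T₁⁴ − T₂⁴ = 6.880×10⁹ − 6.532×10⁷ = 6.814×10⁹ K⁴.
1/ε₁ + 1/ε₂ − 1 = 1.266 + 1.176 − 1 = 1.442.
q = 5.67×10⁻⁸ × 6.814×10⁹ / 1.442.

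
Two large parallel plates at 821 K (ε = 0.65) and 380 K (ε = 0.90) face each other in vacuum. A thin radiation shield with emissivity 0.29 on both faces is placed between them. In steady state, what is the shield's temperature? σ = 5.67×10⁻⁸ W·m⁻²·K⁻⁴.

T_s ≈ 689 K

In steady state the net flux on the hot side equals that on the cold side.
σ(T₁⁴−T_s⁴)/D₁ = σ(T_s⁴−T₂⁴)/D₂, with D₁ = 1/ε₁+1/ε_s−1 = 3.987, D₂ = 1/ε_s+1/ε₂−1 = 3.559.
Solve for T_s⁴: T_s⁴ = (D₂·T₁⁴ + D₁·T₂⁴)/(D₁+D₂) = 2.253×10¹¹ K⁴.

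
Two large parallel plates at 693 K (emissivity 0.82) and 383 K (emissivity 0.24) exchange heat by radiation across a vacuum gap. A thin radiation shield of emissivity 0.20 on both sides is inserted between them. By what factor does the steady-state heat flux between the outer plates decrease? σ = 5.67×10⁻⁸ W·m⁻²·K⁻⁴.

Without shield: q₀ = σΔ(T⁴)/(1/ε₁+1/ε₂−1) with denominator 4.386.
With shield the two gaps are in series; the resistances add: (1/ε₁+1/ε_s−1)+(1/ε_s+1/ε₂−1) = 5.220+8.167 = 13.39.
Heat-flux ratio q₀/q = 13.39/4.386.

factor ≈ 3.05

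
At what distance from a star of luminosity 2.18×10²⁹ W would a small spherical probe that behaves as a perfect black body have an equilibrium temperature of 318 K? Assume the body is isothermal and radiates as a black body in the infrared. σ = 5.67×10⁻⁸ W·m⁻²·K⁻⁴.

For an isothermal black-emitting sphere, (1−a)S·πr² = σ·4πr²·T⁴ ⇒ S = 4σT⁴/(1−a).
S = 4·5.67×10⁻⁸·(318)⁴/1.00 = 2319 W/m².
Flux falls as S = L/(4πd²), so d = √(L/(4πS)) = √(2.18×10²⁹/(4π·2319)).

d ≈ 2.73×10¹² m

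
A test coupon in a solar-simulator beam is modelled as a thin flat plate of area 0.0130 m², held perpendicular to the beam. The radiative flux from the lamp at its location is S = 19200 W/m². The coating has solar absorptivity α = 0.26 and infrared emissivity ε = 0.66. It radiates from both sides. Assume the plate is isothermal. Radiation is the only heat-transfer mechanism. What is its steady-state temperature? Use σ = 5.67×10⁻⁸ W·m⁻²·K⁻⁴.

T ≈ 508 K

At equilibrium, absorbed power = emitted power.
Absorbing cross-section = A = 0.01300 m²; emitting surface = 2A = 0.02600 m² (ratio 2).
αS·A_cross = εσ·A_surf·T⁴  ⇒  T⁴ = αS/(ε·2σ).
T⁴ = 0.260·19200/(0.66·2·5.67×10⁻⁸) = 6.670×10¹⁰ K⁴.
T = (6.670×10¹⁰)^(1/4).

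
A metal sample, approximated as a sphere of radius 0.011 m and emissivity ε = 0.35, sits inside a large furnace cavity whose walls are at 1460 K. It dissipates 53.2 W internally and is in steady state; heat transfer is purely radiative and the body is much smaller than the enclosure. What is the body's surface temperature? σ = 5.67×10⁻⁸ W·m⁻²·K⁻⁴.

For a small grey body in a large enclosure, net radiated power = εσA(T⁴ − T_w⁴).
Steady state: P = εσA(T⁴ − T_w⁴) with A = 4πr² = 0.001521 m².
T⁴ = P/(εσA) + T_w⁴ = 53.2/(0.35·5.67×10⁻⁸·0.001521) + (1460)⁴
    = 1.763×10¹² + 4.544×10¹² = 6.307×10¹² K⁴.

T ≈ 1580 K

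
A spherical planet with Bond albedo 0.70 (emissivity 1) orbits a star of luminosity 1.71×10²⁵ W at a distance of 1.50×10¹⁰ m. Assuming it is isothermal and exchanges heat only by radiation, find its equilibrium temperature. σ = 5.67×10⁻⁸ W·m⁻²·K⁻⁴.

T ≈ 299 K

First find the stellar flux at distance d: S = L/(4πd²) = 1.71×10²⁵/(4π·(1.50×10¹⁰)²) = 6048 W/m².
For an isothermal sphere, absorbed (1−a)S·πr² = emitted σ·4πr²·T⁴, so T⁴ = (1−a)S/(4σ).
T⁴ = 0.300·6048/(4·5.67×10⁻⁸) = 8.000×10⁹ K⁴.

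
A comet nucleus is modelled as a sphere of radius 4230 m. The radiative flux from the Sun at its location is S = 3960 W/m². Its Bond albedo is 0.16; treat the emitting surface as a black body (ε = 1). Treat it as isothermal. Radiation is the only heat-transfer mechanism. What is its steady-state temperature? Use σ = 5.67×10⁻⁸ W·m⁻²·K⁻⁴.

T ≈ 348 K

At equilibrium, absorbed power = emitted power.
Absorbing cross-section = πr² = 5.621×10⁷ m²; emitting surface = 4πr² = 2.248×10⁸ m² (ratio 4).
(1−a)S·A_cross = εσ·A_surf·T⁴  ⇒  T⁴ = (1−a)S/(4σ).
T⁴ = 0.840·3960/(4·5.67×10⁻⁸) = 1.467×10¹⁰ K⁴.
T = (1.467×10¹⁰)^(1/4).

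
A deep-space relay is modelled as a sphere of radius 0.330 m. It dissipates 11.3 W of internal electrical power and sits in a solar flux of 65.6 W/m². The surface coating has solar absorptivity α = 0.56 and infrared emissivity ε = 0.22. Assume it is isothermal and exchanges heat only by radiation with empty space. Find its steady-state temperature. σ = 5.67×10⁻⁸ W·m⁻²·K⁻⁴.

At steady state, absorbed solar power + internal power = radiated power.
Absorbed: α·S·A_cross = 0.56·65.6·0.3421 = 12.57 W (cross-section πr²).
Total input = 12.57 + 11.3 = 23.87 W.
Radiated: εσ·A_surf·T⁴ with A_surf = 4πr² = 1.368 m².
T⁴ = 23.87/(0.22·5.67×10⁻⁸·1.368) = 1.398×10⁹ K⁴.

T ≈ 193 K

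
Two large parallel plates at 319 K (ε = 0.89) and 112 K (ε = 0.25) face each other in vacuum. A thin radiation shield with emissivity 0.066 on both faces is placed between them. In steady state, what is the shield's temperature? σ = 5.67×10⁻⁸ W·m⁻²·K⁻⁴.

In steady state the net flux on the hot side equals that on the cold side.
σ(T₁⁴−T_s⁴)/D₁ = σ(T_s⁴−T₂⁴)/D₂, with D₁ = 1/ε₁+1/ε_s−1 = 15.28, D₂ = 1/ε_s+1/ε₂−1 = 18.15.
Solve for T_s⁴: T_s⁴ = (D₂·T₁⁴ + D₁·T₂⁴)/(D₁+D₂) = 5.695×10⁹ K⁴.

T_s ≈ 275 K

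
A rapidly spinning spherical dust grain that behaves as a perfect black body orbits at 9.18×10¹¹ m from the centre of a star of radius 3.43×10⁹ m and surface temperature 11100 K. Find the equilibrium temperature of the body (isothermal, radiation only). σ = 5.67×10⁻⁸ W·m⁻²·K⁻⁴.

T ≈ 480 K

The star's surface emits σT_*⁴; at distance d the flux is S = σT_*⁴(R_*/d)².
S = 5.67×10⁻⁸·(11100)⁴·(3.43×10⁹/9.18×10¹¹)² = 12020 W/m².
For an isothermal sphere T⁴ = (1−a)S/(4σ) = 5.298×10¹⁰ K⁴.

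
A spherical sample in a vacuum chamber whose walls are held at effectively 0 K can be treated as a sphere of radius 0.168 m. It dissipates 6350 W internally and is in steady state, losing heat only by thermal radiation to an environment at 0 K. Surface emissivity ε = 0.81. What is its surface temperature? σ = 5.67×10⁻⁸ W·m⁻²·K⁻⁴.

Steady state: internal power = radiated power, P = εσA T⁴.
Radiating area A = 4πr² = 0.3547 m².
T⁴ = P/(εσA) = 6350/(0.81·5.67×10⁻⁸·0.3547) = 3.898×10¹¹ K⁴.
T = (3.898×10¹¹)^(1/4).

T ≈ 790 K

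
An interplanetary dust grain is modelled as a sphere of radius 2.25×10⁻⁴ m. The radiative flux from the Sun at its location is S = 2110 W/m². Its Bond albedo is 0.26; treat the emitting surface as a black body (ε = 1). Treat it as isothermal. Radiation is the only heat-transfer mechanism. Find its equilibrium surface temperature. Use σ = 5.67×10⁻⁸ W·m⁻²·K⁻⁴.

At equilibrium, absorbed power = emitted power.
Absorbing cross-section = πr² = 1.590×10⁻⁷ m²; emitting surface = 4πr² = 6.362×10⁻⁷ m² (ratio 4).
(1−a)S·A_cross = εσ·A_surf·T⁴  ⇒  T⁴ = (1−a)S/(4σ).
T⁴ = 0.740·2110/(4·5.67×10⁻⁸) = 6.884×10⁹ K⁴.
T = (6.884×10⁹)^(1/4).

T ≈ 288 K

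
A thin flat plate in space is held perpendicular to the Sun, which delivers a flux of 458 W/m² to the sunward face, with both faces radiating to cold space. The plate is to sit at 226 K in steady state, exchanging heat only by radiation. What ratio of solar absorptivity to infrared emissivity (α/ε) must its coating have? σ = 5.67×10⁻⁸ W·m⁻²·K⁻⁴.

Balance: αS·A = εσ·2A·T⁴ ⇒ α/ε = 2σT⁴/S.
α/ε = 2·5.67×10⁻⁸·(226)⁴/458 = 2·5.67×10⁻⁸·2.609×10⁹/458.

α/ε ≈ 0.646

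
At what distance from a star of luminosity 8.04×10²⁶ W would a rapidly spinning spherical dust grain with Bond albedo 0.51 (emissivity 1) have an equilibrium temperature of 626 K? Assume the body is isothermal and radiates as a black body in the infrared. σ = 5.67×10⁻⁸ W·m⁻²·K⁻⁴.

For an isothermal black-emitting sphere, (1−a)S·πr² = σ·4πr²·T⁴ ⇒ S = 4σT⁴/(1−a).
S = 4·5.67×10⁻⁸·(626)⁴/0.490 = 71080 W/m².
Flux falls as S = L/(4πd²), so d = √(L/(4πS)) = √(8.04×10²⁶/(4π·71080)).

d ≈ 3.00×10¹⁰ m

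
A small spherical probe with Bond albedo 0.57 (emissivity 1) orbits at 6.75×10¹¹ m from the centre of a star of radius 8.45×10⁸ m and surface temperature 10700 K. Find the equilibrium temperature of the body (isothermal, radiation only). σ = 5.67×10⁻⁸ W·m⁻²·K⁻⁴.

T ≈ 217 K

The star's surface emits σT_*⁴; at distance d the flux is S = σT_*⁴(R_*/d)².
S = 5.67×10⁻⁸·(10700)⁴·(8.45×10⁸/6.75×10¹¹)² = 1165 W/m².
For an isothermal sphere T⁴ = (1−a)S/(4σ) = 2.208×10⁹ K⁴.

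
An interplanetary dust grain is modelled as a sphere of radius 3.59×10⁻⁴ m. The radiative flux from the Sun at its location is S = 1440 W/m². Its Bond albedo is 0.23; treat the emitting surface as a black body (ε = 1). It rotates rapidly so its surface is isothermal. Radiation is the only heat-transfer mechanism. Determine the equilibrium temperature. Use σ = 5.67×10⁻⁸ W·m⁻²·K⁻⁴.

At equilibrium, absorbed power = emitted power.
Absorbing cross-section = πr² = 4.049×10⁻⁷ m²; emitting surface = 4πr² = 1.620×10⁻⁶ m² (ratio 4).
(1−a)S·A_cross = εσ·A_surf·T⁴  ⇒  T⁴ = (1−a)S/(4σ).
T⁴ = 0.770·1440/(4·5.67×10⁻⁸) = 4.889×10⁹ K⁴.
T = (4.889×10⁹)^(1/4).

T ≈ 264 K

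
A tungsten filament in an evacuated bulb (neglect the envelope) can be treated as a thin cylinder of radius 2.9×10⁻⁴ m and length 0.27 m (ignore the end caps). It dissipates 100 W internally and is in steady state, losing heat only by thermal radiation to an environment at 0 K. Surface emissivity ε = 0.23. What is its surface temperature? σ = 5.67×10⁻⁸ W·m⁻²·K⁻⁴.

T ≈ 1990 K

Steady state: internal power = radiated power, P = εσA T⁴.
Radiating area A = 2πrL = 4.920×10⁻⁴ m².
T⁴ = P/(εσA) = 100/(0.23·5.67×10⁻⁸·4.920×10⁻⁴) = 1.559×10¹³ K⁴.
T = (1.559×10¹³)^(1/4).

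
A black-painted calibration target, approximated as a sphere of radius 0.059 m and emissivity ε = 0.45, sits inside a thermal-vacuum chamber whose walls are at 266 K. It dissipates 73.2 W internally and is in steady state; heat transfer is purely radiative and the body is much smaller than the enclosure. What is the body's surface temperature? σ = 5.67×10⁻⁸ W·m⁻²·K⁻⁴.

T ≈ 515 K

For a small grey body in a large enclosure, net radiated power = εσA(T⁴ − T_w⁴).
Steady state: P = εσA(T⁴ − T_w⁴) with A = 4πr² = 0.04374 m².
T⁴ = P/(εσA) + T_w⁴ = 73.2/(0.45·5.67×10⁻⁸·0.04374) + (266)⁴
    = 6.558×10¹⁰ + 5.006×10⁹ = 7.059×10¹⁰ K⁴.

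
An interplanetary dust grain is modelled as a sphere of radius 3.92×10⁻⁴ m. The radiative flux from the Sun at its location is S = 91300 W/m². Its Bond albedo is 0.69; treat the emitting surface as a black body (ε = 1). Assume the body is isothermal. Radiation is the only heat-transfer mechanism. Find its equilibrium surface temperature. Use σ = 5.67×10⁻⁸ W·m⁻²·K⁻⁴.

At equilibrium, absorbed power = emitted power.
Absorbing cross-section = πr² = 4.827×10⁻⁷ m²; emitting surface = 4πr² = 1.931×10⁻⁶ m² (ratio 4).
(1−a)S·A_cross = εσ·A_surf·T⁴  ⇒  T⁴ = (1−a)S/(4σ).
T⁴ = 0.310·91300/(4·5.67×10⁻⁸) = 1.248×10¹¹ K⁴.
T = (1.248×10¹¹)^(1/4).

T ≈ 594 K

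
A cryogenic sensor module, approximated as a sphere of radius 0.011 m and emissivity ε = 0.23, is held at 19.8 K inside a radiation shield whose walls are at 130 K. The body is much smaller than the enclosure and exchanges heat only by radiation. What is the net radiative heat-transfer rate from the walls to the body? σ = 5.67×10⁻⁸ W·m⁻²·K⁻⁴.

For a small grey body in a large enclosure: P_net = εσA(T_body⁴ − T_wall⁴).
A = 4πr² = 0.001521 m²; T_body⁴ − T_wall⁴ = 1.537×10⁵ − 2.856×10⁸ = -2.855×10⁸ K⁴.
|P_net| = 0.23·5.67×10⁻⁸·0.001521·2.855×10⁸.

P_net ≈ 0.00566 W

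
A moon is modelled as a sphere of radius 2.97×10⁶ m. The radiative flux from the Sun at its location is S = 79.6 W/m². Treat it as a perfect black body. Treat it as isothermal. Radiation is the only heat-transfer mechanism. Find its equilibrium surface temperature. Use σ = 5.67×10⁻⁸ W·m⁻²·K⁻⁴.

T ≈ 137 K

At equilibrium, absorbed power = emitted power.
Absorbing cross-section = πr² = 2.771×10¹³ m²; emitting surface = 4πr² = 1.108×10¹⁴ m² (ratio 4).
S·A_cross = εσ·A_surf·T⁴  ⇒  T⁴ = S/(4σ).
T⁴ = 1.00·79.6/(4·5.67×10⁻⁸) = 3.510×10⁸ K⁴.
T = (3.510×10⁸)^(1/4).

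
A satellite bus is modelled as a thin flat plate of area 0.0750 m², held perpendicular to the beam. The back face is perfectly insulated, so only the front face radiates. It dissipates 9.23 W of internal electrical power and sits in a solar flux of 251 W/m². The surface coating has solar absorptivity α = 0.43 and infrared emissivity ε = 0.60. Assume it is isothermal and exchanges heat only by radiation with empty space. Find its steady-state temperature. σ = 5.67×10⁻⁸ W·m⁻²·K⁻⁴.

At steady state, absorbed solar power + internal power = radiated power.
Absorbed: α·S·A_cross = 0.43·251·0.07500 = 8.095 W (cross-section A).
Total input = 8.095 + 9.23 = 17.32 W.
Radiated: εσ·A_surf·T⁴ with A_surf = A = 0.07500 m².
T⁴ = 17.32/(0.60·5.67×10⁻⁸·0.07500) = 6.790×10⁹ K⁴.

T ≈ 287 K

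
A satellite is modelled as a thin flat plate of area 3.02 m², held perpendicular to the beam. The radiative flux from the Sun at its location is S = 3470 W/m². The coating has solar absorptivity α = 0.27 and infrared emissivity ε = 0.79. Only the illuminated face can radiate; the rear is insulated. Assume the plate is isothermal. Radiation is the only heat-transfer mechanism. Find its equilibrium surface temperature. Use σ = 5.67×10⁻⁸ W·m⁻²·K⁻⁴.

T ≈ 380 K

At equilibrium, absorbed power = emitted power.
Absorbing cross-section = A = 3.020 m²; emitting surface = A = 3.020 m² (ratio 1).
αS·A_cross = εσ·A_surf·T⁴  ⇒  T⁴ = αS/(ε·1σ).
T⁴ = 0.270·3470/(0.79·1·5.67×10⁻⁸) = 2.092×10¹⁰ K⁴.
T = (2.092×10¹⁰)^(1/4).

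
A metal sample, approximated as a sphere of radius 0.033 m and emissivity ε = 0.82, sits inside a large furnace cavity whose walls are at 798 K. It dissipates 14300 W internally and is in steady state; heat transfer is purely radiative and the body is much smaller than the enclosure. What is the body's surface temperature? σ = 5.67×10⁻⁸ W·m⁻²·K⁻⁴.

T ≈ 2190 K

For a small grey body in a large enclosure, net radiated power = εσA(T⁴ − T_w⁴).
Steady state: P = εσA(T⁴ − T_w⁴) with A = 4πr² = 0.01368 m².
T⁴ = P/(εσA) + T_w⁴ = 14300/(0.82·5.67×10⁻⁸·0.01368) + (798)⁴
    = 2.248×10¹³ + 4.055×10¹¹ = 2.288×10¹³ K⁴.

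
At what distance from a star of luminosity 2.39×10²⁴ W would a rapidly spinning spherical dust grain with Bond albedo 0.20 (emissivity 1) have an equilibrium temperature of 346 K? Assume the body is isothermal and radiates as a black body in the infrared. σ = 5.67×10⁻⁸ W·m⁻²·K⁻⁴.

For an isothermal black-emitting sphere, (1−a)S·πr² = σ·4πr²·T⁴ ⇒ S = 4σT⁴/(1−a).
S = 4·5.67×10⁻⁸·(346)⁴/0.800 = 4063 W/m².
Flux falls as S = L/(4πd²), so d = √(L/(4πS)) = √(2.39×10²⁴/(4π·4063)).

d ≈ 6.84×10⁹ m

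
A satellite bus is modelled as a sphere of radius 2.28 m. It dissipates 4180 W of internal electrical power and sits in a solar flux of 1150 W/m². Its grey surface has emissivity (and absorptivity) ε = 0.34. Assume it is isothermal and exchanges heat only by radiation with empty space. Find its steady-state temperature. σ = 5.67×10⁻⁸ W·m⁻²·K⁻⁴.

T ≈ 303 K

At steady state, absorbed solar power + internal power = radiated power.
Absorbed: α·S·A_cross = 0.34·1150·16.33 = 6386 W (cross-section πr²).
Total input = 6386 + 4180 = 10570 W.
Radiated: εσ·A_surf·T⁴ with A_surf = 4πr² = 65.33 m².
T⁴ = 10570/(0.34·5.67×10⁻⁸·65.33) = 8.390×10⁹ K⁴.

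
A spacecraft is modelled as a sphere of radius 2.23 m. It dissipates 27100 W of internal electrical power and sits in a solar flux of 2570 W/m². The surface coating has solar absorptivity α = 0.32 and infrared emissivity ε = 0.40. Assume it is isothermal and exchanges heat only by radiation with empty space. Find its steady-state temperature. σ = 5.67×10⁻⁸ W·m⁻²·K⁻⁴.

T ≈ 410 K

At steady state, absorbed solar power + internal power = radiated power.
Absorbed: α·S·A_cross = 0.32·2570·15.62 = 12850 W (cross-section πr²).
Total input = 12850 + 27100 = 39950 W.
Radiated: εσ·A_surf·T⁴ with A_surf = 4πr² = 62.49 m².
T⁴ = 39950/(0.40·5.67×10⁻⁸·62.49) = 2.819×10¹⁰ K⁴.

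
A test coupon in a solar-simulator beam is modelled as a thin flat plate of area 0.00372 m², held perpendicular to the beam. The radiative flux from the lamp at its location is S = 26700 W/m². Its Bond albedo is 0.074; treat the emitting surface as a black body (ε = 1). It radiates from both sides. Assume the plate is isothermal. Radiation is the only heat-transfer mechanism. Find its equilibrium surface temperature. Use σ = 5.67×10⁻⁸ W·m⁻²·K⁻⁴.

At equilibrium, absorbed power = emitted power.
Absorbing cross-section = A = 0.003720 m²; emitting surface = 2A = 0.007440 m² (ratio 2).
(1−a)S·A_cross = εσ·A_surf·T⁴  ⇒  T⁴ = (1−a)S/(2σ).
T⁴ = 0.926·26700/(2·5.67×10⁻⁸) = 2.180×10¹¹ K⁴.
T = (2.180×10¹¹)^(1/4).

T ≈ 683 K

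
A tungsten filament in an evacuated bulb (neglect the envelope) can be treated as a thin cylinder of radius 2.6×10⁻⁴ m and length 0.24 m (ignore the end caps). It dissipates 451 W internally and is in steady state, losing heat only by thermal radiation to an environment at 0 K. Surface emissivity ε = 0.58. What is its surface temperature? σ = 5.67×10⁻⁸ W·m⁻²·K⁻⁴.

T ≈ 2430 K

Steady state: internal power = radiated power, P = εσA T⁴.
Radiating area A = 2πrL = 3.921×10⁻⁴ m².
T⁴ = P/(εσA) = 451/(0.58·5.67×10⁻⁸·3.921×10⁻⁴) = 3.498×10¹³ K⁴.
T = (3.498×10¹³)^(1/4).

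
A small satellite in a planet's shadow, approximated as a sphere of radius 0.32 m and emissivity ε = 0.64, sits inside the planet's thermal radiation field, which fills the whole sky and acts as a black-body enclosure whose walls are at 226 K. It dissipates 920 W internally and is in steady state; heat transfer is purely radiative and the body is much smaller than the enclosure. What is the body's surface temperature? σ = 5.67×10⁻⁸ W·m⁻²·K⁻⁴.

For a small grey body in a large enclosure, net radiated power = εσA(T⁴ − T_w⁴).
Steady state: P = εσA(T⁴ − T_w⁴) with A = 4πr² = 1.287 m².
T⁴ = P/(εσA) + T_w⁴ = 920/(0.64·5.67×10⁻⁸·1.287) + (226)⁴
    = 1.970×10¹⁰ + 2.609×10⁹ = 2.231×10¹⁰ K⁴.

T ≈ 386 K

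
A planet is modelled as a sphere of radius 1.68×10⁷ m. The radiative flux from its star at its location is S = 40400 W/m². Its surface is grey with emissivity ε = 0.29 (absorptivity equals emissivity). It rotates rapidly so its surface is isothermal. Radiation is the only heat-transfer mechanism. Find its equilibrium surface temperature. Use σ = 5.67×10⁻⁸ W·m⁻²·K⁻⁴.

T ≈ 650 K

At equilibrium, absorbed power = emitted power.
Absorbing cross-section = πr² = 8.867×10¹⁴ m²; emitting surface = 4πr² = 3.547×10¹⁵ m² (ratio 4).
εS·A_cross = εσ·A_surf·T⁴  ⇒  T⁴ = S/(4σ)   (ε cancels).
T⁴ = 40400/(4·5.67×10⁻⁸) = 1.781×10¹¹ K⁴.
T = (1.781×10¹¹)^(1/4).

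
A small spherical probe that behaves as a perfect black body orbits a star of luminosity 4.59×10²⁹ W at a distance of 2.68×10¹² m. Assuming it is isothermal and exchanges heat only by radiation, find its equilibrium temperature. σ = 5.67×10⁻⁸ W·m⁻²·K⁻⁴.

First find the stellar flux at distance d: S = L/(4πd²) = 4.59×10²⁹/(4π·(2.68×10¹²)²) = 5085 W/m².
For an isothermal sphere, absorbed (1−a)S·πr² = emitted σ·4πr²·T⁴, so T⁴ = (1−a)S/(4σ).
T⁴ = 1.00·5085/(4·5.67×10⁻⁸) = 2.242×10¹⁰ K⁴.

T ≈ 387 K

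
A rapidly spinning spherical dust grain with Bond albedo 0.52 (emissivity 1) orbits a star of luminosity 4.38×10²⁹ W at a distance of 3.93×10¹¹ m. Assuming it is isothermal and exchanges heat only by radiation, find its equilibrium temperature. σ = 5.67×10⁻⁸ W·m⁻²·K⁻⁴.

First find the stellar flux at distance d: S = L/(4πd²) = 4.38×10²⁹/(4π·(3.93×10¹¹)²) = 2.257×10⁵ W/m².
For an isothermal sphere, absorbed (1−a)S·πr² = emitted σ·4πr²·T⁴, so T⁴ = (1−a)S/(4σ).
T⁴ = 0.480·2.257×10⁵/(4·5.67×10⁻⁸) = 4.776×10¹¹ K⁴.

T ≈ 831 K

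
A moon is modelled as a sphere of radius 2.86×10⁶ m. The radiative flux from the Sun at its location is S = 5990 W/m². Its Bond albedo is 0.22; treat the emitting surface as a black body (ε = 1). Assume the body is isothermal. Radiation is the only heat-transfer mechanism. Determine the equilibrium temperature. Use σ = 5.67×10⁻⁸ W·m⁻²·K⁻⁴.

At equilibrium, absorbed power = emitted power.
Absorbing cross-section = πr² = 2.570×10¹³ m²; emitting surface = 4πr² = 1.028×10¹⁴ m² (ratio 4).
(1−a)S·A_cross = εσ·A_surf·T⁴  ⇒  T⁴ = (1−a)S/(4σ).
T⁴ = 0.780·5990/(4·5.67×10⁻⁸) = 2.060×10¹⁰ K⁴.
T = (2.060×10¹⁰)^(1/4).

T ≈ 379 K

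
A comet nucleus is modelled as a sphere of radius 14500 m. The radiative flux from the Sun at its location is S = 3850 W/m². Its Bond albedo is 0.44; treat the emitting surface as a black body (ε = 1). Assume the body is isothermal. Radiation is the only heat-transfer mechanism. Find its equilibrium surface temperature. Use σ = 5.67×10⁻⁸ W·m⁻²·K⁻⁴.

T ≈ 312 K

At equilibrium, absorbed power = emitted power.
Absorbing cross-section = πr² = 6.605×10⁸ m²; emitting surface = 4πr² = 2.642×10⁹ m² (ratio 4).
(1−a)S·A_cross = εσ·A_surf·T⁴  ⇒  T⁴ = (1−a)S/(4σ).
T⁴ = 0.560·3850/(4·5.67×10⁻⁸) = 9.506×10⁹ K⁴.
T = (9.506×10⁹)^(1/4).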